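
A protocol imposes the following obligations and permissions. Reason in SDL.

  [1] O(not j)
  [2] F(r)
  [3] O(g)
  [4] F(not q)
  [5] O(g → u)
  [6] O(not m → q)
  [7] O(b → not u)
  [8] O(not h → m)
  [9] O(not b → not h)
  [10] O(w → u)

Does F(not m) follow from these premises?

Yes

Premise 3 states O(g) outright.
With premise 5, O(g → u), the K-axiom yields O(u).
Premise 7, O(b → not u), contraposes to O(u → not b); with O(u) we get O(not b).
Premise 9 is O(not b → not h); since O(not b), deontic closure gives O(not h).
With premise 8, O(not h → m), the K-axiom yields O(m).
Premises 1, 2, 4, 6, 10 do not contribute to this derivation.
So O(m) holds, i.e. F(not m). The claim follows.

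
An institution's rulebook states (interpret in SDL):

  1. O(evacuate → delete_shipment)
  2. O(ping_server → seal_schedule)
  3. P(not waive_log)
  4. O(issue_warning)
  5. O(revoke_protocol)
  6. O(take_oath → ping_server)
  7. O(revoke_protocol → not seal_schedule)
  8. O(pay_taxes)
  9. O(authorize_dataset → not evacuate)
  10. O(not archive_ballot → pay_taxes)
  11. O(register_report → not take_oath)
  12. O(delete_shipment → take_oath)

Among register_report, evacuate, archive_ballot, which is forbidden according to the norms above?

From premise 5 we have O(revoke_protocol).
Premise 7 is O(revoke_protocol → not seal_schedule); since O(revoke_protocol), deontic closure gives O(not seal_schedule).
The contrapositive of premise 2 (O(ping_server → seal_schedule)) is O(not seal_schedule → not ping_server), and O(not seal_schedule) is already established, so O(not ping_server).
Premise 6 is O(take_oath → ping_server); contrapositively O(not ping_server → not take_oath). Since O(not ping_server) holds, K gives O(not take_oath).
Premise 12 is O(delete_shipment → take_oath); contrapositively O(not take_oath → not delete_shipment). Since O(not take_oath) holds, K gives O(not delete_shipment).
Premise 1, O(evacuate → delete_shipment), contraposes to O(not delete_shipment → not evacuate); with O(not delete_shipment) we get O(not evacuate).
So O(not evacuate) holds, i.e. evacuate is forbidden. None of the other listed options is forbidden under the premises.

evacuate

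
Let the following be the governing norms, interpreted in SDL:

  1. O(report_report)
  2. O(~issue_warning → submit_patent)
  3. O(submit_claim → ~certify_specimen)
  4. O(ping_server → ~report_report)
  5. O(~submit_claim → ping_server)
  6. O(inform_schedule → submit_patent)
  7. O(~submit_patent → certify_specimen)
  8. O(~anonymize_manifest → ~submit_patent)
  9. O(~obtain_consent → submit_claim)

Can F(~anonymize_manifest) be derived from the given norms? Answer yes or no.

Premise 1 states O(report_report) outright.
Premise 4, O(ping_server → ~report_report), contraposes to O(report_report → ~ping_server); with O(report_report) we get O(~ping_server).
The contrapositive of premise 5 (O(~submit_claim → ping_server)) is O(~ping_server → submit_claim), and O(~ping_server) is already established, so O(submit_claim).
From O(submit_claim) and premise 3, O(submit_claim → ~certify_specimen), we obtain O(~certify_specimen).
Premise 7 is O(~submit_patent → certify_specimen); contrapositively O(~certify_specimen → submit_patent). Since O(~certify_specimen) holds, K gives O(submit_patent).
The contrapositive of premise 8 (O(~anonymize_manifest → ~submit_patent)) is O(submit_patent → anonymize_manifest), and O(submit_patent) is already established, so O(anonymize_manifest).
Premises 2, 6, 9 do not contribute to this derivation.
So O(anonymize_manifest) holds, i.e. F(~anonymize_manifest). The claim follows.

Yes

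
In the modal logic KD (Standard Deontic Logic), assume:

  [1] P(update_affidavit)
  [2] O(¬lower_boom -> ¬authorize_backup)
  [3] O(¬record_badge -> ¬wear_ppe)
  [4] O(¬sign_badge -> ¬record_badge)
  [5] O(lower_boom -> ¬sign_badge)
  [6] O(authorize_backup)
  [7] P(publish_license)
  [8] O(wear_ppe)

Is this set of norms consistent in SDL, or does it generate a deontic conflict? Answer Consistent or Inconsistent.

Premise 6 gives O(authorize_backup).
Premise 2, O(¬lower_boom -> ¬authorize_backup), contraposes to O(authorize_backup -> lower_boom); with O(authorize_backup) we get O(lower_boom).
From O(lower_boom) and premise 5, O(lower_boom -> ¬sign_badge), we obtain O(¬sign_badge).
From O(¬sign_badge) and premise 4, O(¬sign_badge -> ¬record_badge), we obtain O(¬record_badge).
Premise 3 is O(¬record_badge -> ¬wear_ppe); since O(¬record_badge), deontic closure gives O(¬wear_ppe).
Yet premise 8 states O(wear_ppe).
We now have both O(¬wear_ppe) and O(wear_ppe) — wear_ppe is simultaneously obligatory and forbidden, violating the D-axiom.

Inconsistent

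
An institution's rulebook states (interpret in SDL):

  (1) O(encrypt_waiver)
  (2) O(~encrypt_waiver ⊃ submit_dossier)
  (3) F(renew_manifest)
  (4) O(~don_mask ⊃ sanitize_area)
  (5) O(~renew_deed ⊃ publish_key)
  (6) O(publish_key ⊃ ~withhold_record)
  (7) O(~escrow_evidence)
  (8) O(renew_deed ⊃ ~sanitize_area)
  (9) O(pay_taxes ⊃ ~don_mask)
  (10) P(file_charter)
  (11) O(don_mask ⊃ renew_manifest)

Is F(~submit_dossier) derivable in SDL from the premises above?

No

Premise 2 is O(~encrypt_waiver ⊃ submit_dossier), but O(~encrypt_waiver) is not derivable from the premises, so it does not yield O(submit_dossier).
No other premise forces O(submit_dossier). An ideal world satisfying every premise can still have ~submit_dossier true, so F(~submit_dossier) is not derivable.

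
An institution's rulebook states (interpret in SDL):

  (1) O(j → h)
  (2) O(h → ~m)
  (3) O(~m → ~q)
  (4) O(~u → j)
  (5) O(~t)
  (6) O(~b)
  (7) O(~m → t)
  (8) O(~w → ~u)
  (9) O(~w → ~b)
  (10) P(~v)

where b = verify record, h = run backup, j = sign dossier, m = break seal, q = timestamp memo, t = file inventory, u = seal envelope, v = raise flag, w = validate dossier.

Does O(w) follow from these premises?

Yes

From premise 5 we have O(~t).
Premise 7 is O(~m → t); contrapositively O(~t → m). Since O(~t) holds, K gives O(m).
Premise 2, O(h → ~m), contraposes to O(m → ~h); with O(m) we get O(~h).
Premise 1 is O(j → h); contrapositively O(~h → ~j). Since O(~h) holds, K gives O(~j).
Premise 4, O(~u → j), contraposes to O(~j → u); with O(~j) we get O(u).
Premise 8, O(~w → ~u), contraposes to O(u → w); with O(u) we get O(w).
Premises 3, 6, 9, 10 do not contribute to this derivation.
So O(w) follows.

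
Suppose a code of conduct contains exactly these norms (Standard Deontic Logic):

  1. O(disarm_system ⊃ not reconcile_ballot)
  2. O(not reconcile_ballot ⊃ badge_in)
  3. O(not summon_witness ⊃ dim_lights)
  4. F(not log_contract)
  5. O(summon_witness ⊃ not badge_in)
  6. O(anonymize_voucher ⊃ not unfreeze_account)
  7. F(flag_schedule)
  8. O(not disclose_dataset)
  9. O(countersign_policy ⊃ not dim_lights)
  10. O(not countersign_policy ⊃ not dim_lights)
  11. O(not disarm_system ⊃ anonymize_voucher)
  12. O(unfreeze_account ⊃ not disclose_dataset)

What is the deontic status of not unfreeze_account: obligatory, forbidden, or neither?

Obligatory

Premises 10 and 9 cover both cases: O(not countersign_policy ⊃ not dim_lights) and O(countersign_policy ⊃ not dim_lights). Since not countersign_policy ∨ countersign_policy is a tautology, O(not dim_lights) follows.
Premise 3 is O(not summon_witness ⊃ dim_lights); contrapositively O(not dim_lights ⊃ summon_witness). Since O(not dim_lights) holds, K gives O(summon_witness).
Applying K to premise 5 (O(summon_witness ⊃ not badge_in)) and O(summon_witness) yields O(not badge_in).
Premise 2 is O(not reconcile_ballot ⊃ badge_in); contrapositively O(not badge_in ⊃ reconcile_ballot). Since O(not badge_in) holds, K gives O(reconcile_ballot).
Premise 1, O(disarm_system ⊃ not reconcile_ballot), contraposes to O(reconcile_ballot ⊃ not disarm_system); with O(reconcile_ballot) we get O(not disarm_system).
From O(not disarm_system) and premise 11, O(not disarm_system ⊃ anonymize_voucher), we obtain O(anonymize_voucher).
Applying K to premise 6 (O(anonymize_voucher ⊃ not unfreeze_account)) and O(anonymize_voucher) yields O(not unfreeze_account).
Premises 4, 7, 8, 12 do not contribute to this derivation.
Hence not unfreeze_account is obligatory.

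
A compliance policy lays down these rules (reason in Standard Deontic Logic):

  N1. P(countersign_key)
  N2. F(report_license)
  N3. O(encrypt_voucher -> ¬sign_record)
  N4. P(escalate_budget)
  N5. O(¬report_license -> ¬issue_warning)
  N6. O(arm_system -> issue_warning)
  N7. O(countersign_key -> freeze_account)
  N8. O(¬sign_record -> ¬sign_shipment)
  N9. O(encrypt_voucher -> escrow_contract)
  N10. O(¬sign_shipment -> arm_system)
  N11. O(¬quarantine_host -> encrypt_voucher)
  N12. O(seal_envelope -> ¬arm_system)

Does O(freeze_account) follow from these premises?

No

Premise 7 is O(countersign_key -> freeze_account), but O(countersign_key) is not derivable from the premises (the permission P(countersign_key) asserts only ¬O(¬countersign_key), not O(countersign_key)), so it does not yield O(freeze_account).
No other premise forces O(freeze_account). An ideal world satisfying every premise can still have freeze_account false, so O(freeze_account) is not derivable.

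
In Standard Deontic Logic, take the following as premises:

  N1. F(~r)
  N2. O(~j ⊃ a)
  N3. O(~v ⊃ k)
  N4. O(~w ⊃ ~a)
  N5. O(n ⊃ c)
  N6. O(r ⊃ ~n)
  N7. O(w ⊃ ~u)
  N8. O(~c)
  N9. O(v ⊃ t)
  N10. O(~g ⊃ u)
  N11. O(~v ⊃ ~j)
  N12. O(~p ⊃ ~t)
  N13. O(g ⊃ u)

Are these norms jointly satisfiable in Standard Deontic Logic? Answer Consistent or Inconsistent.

Premise 5 is O(n ⊃ c), but O(n) is not derivable from the premises, so it does not yield O(c).
So O(c) is not derivable, and the apparent clash with O(~c) does not arise.
A world satisfying every obligation exists (e.g. a=false, c=false, g=false, j=true, k=false, n=false, p=true, r=true, t=true, u=true, v=true, w=false); no atom is both obligatory and forbidden, so the set is consistent.

Consistent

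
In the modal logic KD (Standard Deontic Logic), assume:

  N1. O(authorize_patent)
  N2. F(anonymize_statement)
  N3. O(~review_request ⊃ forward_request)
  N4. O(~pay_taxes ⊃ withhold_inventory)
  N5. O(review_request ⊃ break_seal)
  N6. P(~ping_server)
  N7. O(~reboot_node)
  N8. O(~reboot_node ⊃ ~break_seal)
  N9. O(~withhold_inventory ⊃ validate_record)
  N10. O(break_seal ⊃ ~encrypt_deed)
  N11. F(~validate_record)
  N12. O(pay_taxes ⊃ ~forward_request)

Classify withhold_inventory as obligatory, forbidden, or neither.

From premise 7 we have O(~reboot_node).
From O(~reboot_node) and premise 8, O(~reboot_node ⊃ ~break_seal), we obtain O(~break_seal).
The contrapositive of premise 5 (O(review_request ⊃ break_seal)) is O(~break_seal ⊃ ~review_request), and O(~break_seal) is already established, so O(~review_request).
From O(~review_request) and premise 3, O(~review_request ⊃ forward_request), we obtain O(forward_request).
Premise 12 is O(pay_taxes ⊃ ~forward_request); contrapositively O(forward_request ⊃ ~pay_taxes). Since O(forward_request) holds, K gives O(~pay_taxes).
With premise 4, O(~pay_taxes ⊃ withhold_inventory), the K-axiom yields O(withhold_inventory).
Premises 1, 2, 6, 9, 10, 11 do not contribute to this derivation.
Hence withhold_inventory is obligatory.

Obligatory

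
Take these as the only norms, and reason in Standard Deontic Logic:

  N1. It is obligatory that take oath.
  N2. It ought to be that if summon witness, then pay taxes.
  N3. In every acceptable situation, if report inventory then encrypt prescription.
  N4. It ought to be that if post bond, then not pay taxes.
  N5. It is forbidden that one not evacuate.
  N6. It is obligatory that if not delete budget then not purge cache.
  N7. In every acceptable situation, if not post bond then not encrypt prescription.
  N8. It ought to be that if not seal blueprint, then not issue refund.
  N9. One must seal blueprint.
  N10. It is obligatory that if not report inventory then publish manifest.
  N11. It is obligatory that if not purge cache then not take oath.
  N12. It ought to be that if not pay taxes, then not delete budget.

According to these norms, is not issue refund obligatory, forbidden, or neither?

Premise 8 is O(¬seal_blueprint → ¬issue_refund), but O(¬seal_blueprint) is not derivable from the premises, so it does not yield O(¬issue_refund).
No premise or chain of K-axiom applications forces O(¬issue_refund), and none forces O(issue_refund). So ¬issue_refund is neither obligatory nor forbidden under these norms.

Neither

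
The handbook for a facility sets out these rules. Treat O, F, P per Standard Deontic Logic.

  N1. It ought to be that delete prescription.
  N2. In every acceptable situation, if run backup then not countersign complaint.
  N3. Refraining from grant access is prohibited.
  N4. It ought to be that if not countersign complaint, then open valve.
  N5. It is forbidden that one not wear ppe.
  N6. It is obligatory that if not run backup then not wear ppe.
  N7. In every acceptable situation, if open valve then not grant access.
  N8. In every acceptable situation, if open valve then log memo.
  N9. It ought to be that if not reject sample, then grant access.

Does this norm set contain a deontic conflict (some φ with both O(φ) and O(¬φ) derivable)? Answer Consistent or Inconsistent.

Premise 3 is F(¬grant_access), i.e. O(grant_access).
The contrapositive of premise 7 (O(open_valve → ¬grant_access)) is O(grant_access → ¬open_valve), and O(grant_access) is already established, so O(¬open_valve).
Premise 4, O(¬countersign_complaint → open_valve), contraposes to O(¬open_valve → countersign_complaint); with O(¬open_valve) we get O(countersign_complaint).
Premise 2, O(run_backup → ¬countersign_complaint), contraposes to O(countersign_complaint → ¬run_backup); with O(countersign_complaint) we get O(¬run_backup).
Applying K to premise 6 (O(¬run_backup → ¬wear_ppe)) and O(¬run_backup) yields O(¬wear_ppe).
Yet premise 5 is F(¬wear_ppe), i.e. O(wear_ppe).
We now have both O(¬wear_ppe) and O(wear_ppe) — wear_ppe is simultaneously obligatory and forbidden, violating the D-axiom.

Inconsistent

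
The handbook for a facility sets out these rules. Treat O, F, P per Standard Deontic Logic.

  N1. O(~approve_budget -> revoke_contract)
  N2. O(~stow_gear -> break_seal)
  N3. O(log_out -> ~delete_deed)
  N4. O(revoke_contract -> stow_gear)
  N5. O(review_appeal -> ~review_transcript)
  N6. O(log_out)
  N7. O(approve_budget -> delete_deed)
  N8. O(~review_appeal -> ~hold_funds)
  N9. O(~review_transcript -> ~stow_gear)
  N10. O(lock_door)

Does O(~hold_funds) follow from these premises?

From premise 6 we have O(log_out).
Premise 3 is O(log_out -> ~delete_deed); since O(log_out), deontic closure gives O(~delete_deed).
The contrapositive of premise 7 (O(approve_budget -> delete_deed)) is O(~delete_deed -> ~approve_budget), and O(~delete_deed) is already established, so O(~approve_budget).
Applying K to premise 1 (O(~approve_budget -> revoke_contract)) and O(~approve_budget) yields O(revoke_contract).
From O(revoke_contract) and premise 4, O(revoke_contract -> stow_gear), we obtain O(stow_gear).
Premise 9 is O(~review_transcript -> ~stow_gear); contrapositively O(stow_gear -> review_transcript). Since O(stow_gear) holds, K gives O(review_transcript).
Premise 5 is O(review_appeal -> ~review_transcript); contrapositively O(review_transcript -> ~review_appeal). Since O(review_transcript) holds, K gives O(~review_appeal).
With premise 8, O(~review_appeal -> ~hold_funds), the K-axiom yields O(~hold_funds).
Premises 2, 10 do not contribute to this derivation.
So O(~hold_funds) follows.

Yes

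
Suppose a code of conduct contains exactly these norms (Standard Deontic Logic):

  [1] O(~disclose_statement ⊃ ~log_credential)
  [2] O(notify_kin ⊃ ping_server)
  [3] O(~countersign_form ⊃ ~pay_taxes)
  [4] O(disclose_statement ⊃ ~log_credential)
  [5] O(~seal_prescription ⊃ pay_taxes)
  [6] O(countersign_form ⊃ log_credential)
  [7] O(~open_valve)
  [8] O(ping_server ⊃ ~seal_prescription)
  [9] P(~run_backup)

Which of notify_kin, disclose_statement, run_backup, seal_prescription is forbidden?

notify_kin

Premises 1 and 4 are O(~disclose_statement ⊃ ~log_credential) and O(disclose_statement ⊃ ~log_credential); every ideal world satisfies ~disclose_statement or disclose_statement, so in either case ~log_credential holds — hence O(~log_credential).
The contrapositive of premise 6 (O(countersign_form ⊃ log_credential)) is O(~log_credential ⊃ ~countersign_form), and O(~log_credential) is already established, so O(~countersign_form).
Applying K to premise 3 (O(~countersign_form ⊃ ~pay_taxes)) and O(~countersign_form) yields O(~pay_taxes).
The contrapositive of premise 5 (O(~seal_prescription ⊃ pay_taxes)) is O(~pay_taxes ⊃ seal_prescription), and O(~pay_taxes) is already established, so O(seal_prescription).
Premise 8 is O(ping_server ⊃ ~seal_prescription); contrapositively O(seal_prescription ⊃ ~ping_server). Since O(seal_prescription) holds, K gives O(~ping_server).
Premise 2, O(notify_kin ⊃ ping_server), contraposes to O(~ping_server ⊃ ~notify_kin); with O(~ping_server) we get O(~notify_kin).
So O(~notify_kin) holds, i.e. notify_kin is forbidden. None of the other listed options is forbidden under the premises.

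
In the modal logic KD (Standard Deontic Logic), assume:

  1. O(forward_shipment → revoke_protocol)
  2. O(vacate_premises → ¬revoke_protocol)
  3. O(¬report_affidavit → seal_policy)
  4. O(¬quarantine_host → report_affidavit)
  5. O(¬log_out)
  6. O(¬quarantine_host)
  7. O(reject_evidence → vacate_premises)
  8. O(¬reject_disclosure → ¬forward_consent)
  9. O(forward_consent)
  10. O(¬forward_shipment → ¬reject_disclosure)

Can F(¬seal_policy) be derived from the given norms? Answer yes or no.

Premise 3 is O(¬report_affidavit → seal_policy), but O(¬report_affidavit) is not derivable from the premises, so it does not yield O(seal_policy).
No other premise forces O(seal_policy). An ideal world satisfying every premise can still have ¬seal_policy true, so F(¬seal_policy) is not derivable.

No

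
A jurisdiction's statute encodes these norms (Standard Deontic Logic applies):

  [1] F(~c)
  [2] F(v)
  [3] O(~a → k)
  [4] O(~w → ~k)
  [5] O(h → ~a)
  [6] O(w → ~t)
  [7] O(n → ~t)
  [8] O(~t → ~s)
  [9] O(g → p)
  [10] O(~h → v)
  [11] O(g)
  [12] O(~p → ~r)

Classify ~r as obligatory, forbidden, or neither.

Premise 12 is O(~p → ~r), but O(~p) is not derivable from the premises, so it does not yield O(~r).
No premise or chain of K-axiom applications forces O(~r), and none forces O(r). So ~r is neither obligatory nor forbidden under these norms.

Neither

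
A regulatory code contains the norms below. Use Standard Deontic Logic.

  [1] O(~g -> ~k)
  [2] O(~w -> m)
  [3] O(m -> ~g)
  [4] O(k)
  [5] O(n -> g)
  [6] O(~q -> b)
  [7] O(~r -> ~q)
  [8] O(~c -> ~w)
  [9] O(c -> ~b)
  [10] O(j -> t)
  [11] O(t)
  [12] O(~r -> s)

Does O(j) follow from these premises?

Premise 10 is O(j -> t); even if O(t) held, inferring O(j) would be affirming the consequent — invalid.
No other premise forces O(j). An ideal world satisfying every premise can still have j false, so O(j) is not derivable.

No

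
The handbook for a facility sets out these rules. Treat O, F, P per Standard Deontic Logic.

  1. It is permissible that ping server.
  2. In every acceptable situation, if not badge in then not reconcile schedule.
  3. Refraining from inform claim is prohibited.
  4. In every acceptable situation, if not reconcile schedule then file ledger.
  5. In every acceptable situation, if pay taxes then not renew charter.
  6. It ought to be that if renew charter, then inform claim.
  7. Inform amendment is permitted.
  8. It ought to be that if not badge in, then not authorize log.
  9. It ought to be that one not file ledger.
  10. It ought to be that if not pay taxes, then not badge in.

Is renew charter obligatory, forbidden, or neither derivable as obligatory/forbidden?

Forbidden

From premise 9 we have O(¬file_ledger).
Premise 4 is O(¬reconcile_schedule → file_ledger); contrapositively O(¬file_ledger → reconcile_schedule). Since O(¬file_ledger) holds, K gives O(reconcile_schedule).
The contrapositive of premise 2 (O(¬badge_in → ¬reconcile_schedule)) is O(reconcile_schedule → badge_in), and O(reconcile_schedule) is already established, so O(badge_in).
The contrapositive of premise 10 (O(¬pay_taxes → ¬badge_in)) is O(badge_in → pay_taxes), and O(badge_in) is already established, so O(pay_taxes).
With premise 5, O(pay_taxes → ¬renew_charter), the K-axiom yields O(¬renew_charter).
Premises 1, 3, 6, 7, 8 do not contribute to this derivation.
Thus O(¬renew_charter), which is F(renew_charter): renew_charter is forbidden.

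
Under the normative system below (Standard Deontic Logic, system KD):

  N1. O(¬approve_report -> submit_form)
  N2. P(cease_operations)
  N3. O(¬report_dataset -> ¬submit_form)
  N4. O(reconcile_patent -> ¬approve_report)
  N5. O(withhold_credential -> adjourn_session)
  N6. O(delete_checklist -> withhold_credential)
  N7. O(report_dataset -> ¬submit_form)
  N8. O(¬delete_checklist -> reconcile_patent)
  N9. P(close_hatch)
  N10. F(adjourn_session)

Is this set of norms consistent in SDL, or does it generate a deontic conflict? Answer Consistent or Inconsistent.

Inconsistent

By case analysis on report_dataset: premise 7 gives O(report_dataset -> ¬submit_form) and premise 3 gives O(¬report_dataset -> ¬submit_form), so O(¬submit_form) either way.
The contrapositive of premise 1 (O(¬approve_report -> submit_form)) is O(¬submit_form -> approve_report), and O(¬submit_form) is already established, so O(approve_report).
Premise 4 is O(reconcile_patent -> ¬approve_report); contrapositively O(approve_report -> ¬reconcile_patent). Since O(approve_report) holds, K gives O(¬reconcile_patent).
Premise 8, O(¬delete_checklist -> reconcile_patent), contraposes to O(¬reconcile_patent -> delete_checklist); with O(¬reconcile_patent) we get O(delete_checklist).
Applying K to premise 6 (O(delete_checklist -> withhold_credential)) and O(delete_checklist) yields O(withhold_credential).
With premise 5, O(withhold_credential -> adjourn_session), the K-axiom yields O(adjourn_session).
But premise 10, F(adjourn_session), means O(¬adjourn_session).
We now have both O(adjourn_session) and O(¬adjourn_session) — adjourn_session is simultaneously obligatory and forbidden, violating the D-axiom.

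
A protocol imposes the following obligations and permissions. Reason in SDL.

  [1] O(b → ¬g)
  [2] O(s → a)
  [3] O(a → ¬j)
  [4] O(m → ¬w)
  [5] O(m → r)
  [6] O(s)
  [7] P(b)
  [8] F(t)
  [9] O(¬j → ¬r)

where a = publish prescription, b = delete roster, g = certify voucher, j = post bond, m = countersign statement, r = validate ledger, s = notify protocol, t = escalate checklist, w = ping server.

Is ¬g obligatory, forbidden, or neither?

Premise 1 is O(b → ¬g), but O(b) is not derivable from the premises (the permission P(b) asserts only ¬O(¬b), not O(b)), so it does not yield O(¬g).
No premise or chain of K-axiom applications forces O(¬g), and none forces O(g). So ¬g is neither obligatory nor forbidden under these norms.

Neither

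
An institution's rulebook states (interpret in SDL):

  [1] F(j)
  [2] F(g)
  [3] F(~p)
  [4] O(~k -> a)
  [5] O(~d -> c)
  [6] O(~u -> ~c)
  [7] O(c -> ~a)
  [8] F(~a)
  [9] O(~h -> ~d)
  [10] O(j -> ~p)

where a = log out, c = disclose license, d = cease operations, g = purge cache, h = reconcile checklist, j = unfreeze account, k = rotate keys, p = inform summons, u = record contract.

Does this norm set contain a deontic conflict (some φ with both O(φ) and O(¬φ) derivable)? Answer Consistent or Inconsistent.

Consistent

Premise 10 is O(j -> ~p), but O(j) is not derivable from the premises, so it does not yield O(~p).
So O(~p) is not derivable, and the apparent clash with O(p) does not arise.
A world satisfying every obligation exists (e.g. a=true, c=false, d=true, g=false, h=true, j=false, k=false, p=true, u=false); no atom is both obligatory and forbidden, so the set is consistent.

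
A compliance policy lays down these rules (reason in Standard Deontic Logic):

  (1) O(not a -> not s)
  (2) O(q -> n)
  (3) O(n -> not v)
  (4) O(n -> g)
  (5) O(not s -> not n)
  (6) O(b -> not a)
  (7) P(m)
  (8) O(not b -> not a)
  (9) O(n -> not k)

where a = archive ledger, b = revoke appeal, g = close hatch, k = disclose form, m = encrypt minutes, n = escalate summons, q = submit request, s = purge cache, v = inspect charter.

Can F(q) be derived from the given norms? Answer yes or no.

By case analysis on not b: premise 8 gives O(not b -> not a) and premise 6 gives O(b -> not a), so O(not a) either way.
Premise 1 is O(not a -> not s); since O(not a), deontic closure gives O(not s).
From O(not s) and premise 5, O(not s -> not n), we obtain O(not n).
Premise 2 is O(q -> n); contrapositively O(not n -> not q). Since O(not n) holds, K gives O(not q).
Premises 3, 4, 7, 9 do not contribute to this derivation.
So O(not q) holds, i.e. F(q). The claim follows.

Yes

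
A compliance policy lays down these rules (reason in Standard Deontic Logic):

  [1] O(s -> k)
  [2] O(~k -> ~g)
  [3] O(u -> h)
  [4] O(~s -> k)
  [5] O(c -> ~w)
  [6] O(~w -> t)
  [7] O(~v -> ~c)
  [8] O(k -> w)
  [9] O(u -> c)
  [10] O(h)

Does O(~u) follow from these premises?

Premises 1 and 4 are O(s -> k) and O(~s -> k); every ideal world satisfies s or ~s, so in either case k holds — hence O(k).
Applying K to premise 8 (O(k -> w)) and O(k) yields O(w).
Premise 5, O(c -> ~w), contraposes to O(w -> ~c); with O(w) we get O(~c).
Premise 9, O(u -> c), contraposes to O(~c -> ~u); with O(~c) we get O(~u).
Premises 2, 3, 6, 7, 10 do not contribute to this derivation.
So O(~u) follows.

Yes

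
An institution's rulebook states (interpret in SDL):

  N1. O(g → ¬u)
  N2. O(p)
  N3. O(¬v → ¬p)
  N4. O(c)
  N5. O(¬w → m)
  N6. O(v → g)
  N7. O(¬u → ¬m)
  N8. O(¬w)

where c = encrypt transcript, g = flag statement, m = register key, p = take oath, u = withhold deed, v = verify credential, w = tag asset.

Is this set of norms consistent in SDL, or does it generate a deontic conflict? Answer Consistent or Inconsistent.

Inconsistent

From premise 8 we have O(¬w).
From O(¬w) and premise 5, O(¬w → m), we obtain O(m).
Premise 7, O(¬u → ¬m), contraposes to O(m → u); with O(m) we get O(u).
The contrapositive of premise 1 (O(g → ¬u)) is O(u → ¬g), and O(u) is already established, so O(¬g).
Premise 6 is O(v → g); contrapositively O(¬g → ¬v). Since O(¬g) holds, K gives O(¬v).
From O(¬v) and premise 3, O(¬v → ¬p), we obtain O(¬p).
However, premise 2 gives O(p).
We now have both O(¬p) and O(p) — p is simultaneously obligatory and forbidden, violating the D-axiom.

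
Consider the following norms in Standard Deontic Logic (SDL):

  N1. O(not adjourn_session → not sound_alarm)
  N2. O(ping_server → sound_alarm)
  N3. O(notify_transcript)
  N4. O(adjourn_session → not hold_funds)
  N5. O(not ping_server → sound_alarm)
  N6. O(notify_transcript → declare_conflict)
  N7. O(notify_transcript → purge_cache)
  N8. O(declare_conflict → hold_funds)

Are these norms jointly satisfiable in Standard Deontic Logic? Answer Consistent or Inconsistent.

By case analysis on not ping_server: premise 5 gives O(not ping_server → sound_alarm) and premise 2 gives O(ping_server → sound_alarm), so O(sound_alarm) either way.
The contrapositive of premise 1 (O(not adjourn_session → not sound_alarm)) is O(sound_alarm → adjourn_session), and O(sound_alarm) is already established, so O(adjourn_session).
Applying K to premise 4 (O(adjourn_session → not hold_funds)) and O(adjourn_session) yields O(not hold_funds).
The contrapositive of premise 8 (O(declare_conflict → hold_funds)) is O(not hold_funds → not declare_conflict), and O(not hold_funds) is already established, so O(not declare_conflict).
Premise 6 is O(notify_transcript → declare_conflict); contrapositively O(not declare_conflict → not notify_transcript). Since O(not declare_conflict) holds, K gives O(not notify_transcript).
But premise 3 directly asserts O(notify_transcript).
We now have both O(not notify_transcript) and O(notify_transcript) — notify_transcript is simultaneously obligatory and forbidden, violating the D-axiom.

Inconsistent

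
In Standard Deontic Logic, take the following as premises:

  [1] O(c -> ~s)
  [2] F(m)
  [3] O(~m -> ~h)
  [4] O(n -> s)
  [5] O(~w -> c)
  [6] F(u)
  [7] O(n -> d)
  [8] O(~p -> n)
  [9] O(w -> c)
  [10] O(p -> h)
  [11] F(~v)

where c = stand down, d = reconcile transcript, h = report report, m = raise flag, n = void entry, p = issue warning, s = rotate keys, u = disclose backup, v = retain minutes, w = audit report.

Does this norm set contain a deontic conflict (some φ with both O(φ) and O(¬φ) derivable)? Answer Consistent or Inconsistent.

Premises 5 and 9 are O(~w -> c) and O(w -> c); every ideal world satisfies ~w or w, so in either case c holds — hence O(c).
Applying K to premise 1 (O(c -> ~s)) and O(c) yields O(~s).
Premise 4, O(n -> s), contraposes to O(~s -> ~n); with O(~s) we get O(~n).
Premise 8 is O(~p -> n); contrapositively O(~n -> p). Since O(~n) holds, K gives O(p).
Premise 10 is O(p -> h); since O(p), deontic closure gives O(h).
The contrapositive of premise 3 (O(~m -> ~h)) is O(h -> m), and O(h) is already established, so O(m).
However, F(m) at premise 2 amounts to O(~m).
We now have both O(m) and O(~m) — m is simultaneously obligatory and forbidden, violating the D-axiom.

Inconsistent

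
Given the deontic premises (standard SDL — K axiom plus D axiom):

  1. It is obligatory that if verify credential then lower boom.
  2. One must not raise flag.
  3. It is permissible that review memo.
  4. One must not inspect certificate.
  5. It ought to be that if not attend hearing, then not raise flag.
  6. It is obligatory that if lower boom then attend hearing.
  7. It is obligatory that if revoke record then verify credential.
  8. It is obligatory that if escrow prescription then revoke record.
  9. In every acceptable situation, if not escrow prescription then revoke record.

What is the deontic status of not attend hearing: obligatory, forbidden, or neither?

Premises 9 and 8 are O(¬escrow_prescription → revoke_record) and O(escrow_prescription → revoke_record); every ideal world satisfies ¬escrow_prescription or escrow_prescription, so in either case revoke_record holds — hence O(revoke_record).
With premise 7, O(revoke_record → verify_credential), the K-axiom yields O(verify_credential).
Applying K to premise 1 (O(verify_credential → lower_boom)) and O(verify_credential) yields O(lower_boom).
Applying K to premise 6 (O(lower_boom → attend_hearing)) and O(lower_boom) yields O(attend_hearing).
Premises 2, 3, 4, 5 do not contribute to this derivation.
Thus O(attend_hearing), which is F(¬attend_hearing): ¬attend_hearing is forbidden.

Forbidden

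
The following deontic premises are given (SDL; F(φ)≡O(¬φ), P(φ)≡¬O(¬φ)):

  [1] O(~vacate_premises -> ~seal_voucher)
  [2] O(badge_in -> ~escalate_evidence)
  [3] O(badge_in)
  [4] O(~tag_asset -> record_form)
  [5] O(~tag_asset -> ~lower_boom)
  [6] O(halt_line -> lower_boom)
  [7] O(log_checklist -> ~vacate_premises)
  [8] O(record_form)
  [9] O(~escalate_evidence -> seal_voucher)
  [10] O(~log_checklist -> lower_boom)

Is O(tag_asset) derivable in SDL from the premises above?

From premise 3 we have O(badge_in).
With premise 2, O(badge_in -> ~escalate_evidence), the K-axiom yields O(~escalate_evidence).
Applying K to premise 9 (O(~escalate_evidence -> seal_voucher)) and O(~escalate_evidence) yields O(seal_voucher).
The contrapositive of premise 1 (O(~vacate_premises -> ~seal_voucher)) is O(seal_voucher -> vacate_premises), and O(seal_voucher) is already established, so O(vacate_premises).
The contrapositive of premise 7 (O(log_checklist -> ~vacate_premises)) is O(vacate_premises -> ~log_checklist), and O(vacate_premises) is already established, so O(~log_checklist).
Applying K to premise 10 (O(~log_checklist -> lower_boom)) and O(~log_checklist) yields O(lower_boom).
Premise 5, O(~tag_asset -> ~lower_boom), contraposes to O(lower_boom -> tag_asset); with O(lower_boom) we get O(tag_asset).
Premises 4, 6, 8 do not contribute to this derivation.
So O(tag_asset) follows.

Yes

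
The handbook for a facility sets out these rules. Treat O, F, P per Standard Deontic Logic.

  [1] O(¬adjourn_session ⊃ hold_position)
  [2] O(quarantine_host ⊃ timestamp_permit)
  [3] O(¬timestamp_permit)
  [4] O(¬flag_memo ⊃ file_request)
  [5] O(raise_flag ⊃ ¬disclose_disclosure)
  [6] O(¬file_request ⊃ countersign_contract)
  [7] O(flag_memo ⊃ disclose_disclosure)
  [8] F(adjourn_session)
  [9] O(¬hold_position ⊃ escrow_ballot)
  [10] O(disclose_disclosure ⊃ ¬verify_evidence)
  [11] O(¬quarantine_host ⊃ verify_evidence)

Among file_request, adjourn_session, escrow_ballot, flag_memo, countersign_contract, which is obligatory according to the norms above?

From premise 3 we have O(¬timestamp_permit).
Premise 2, O(quarantine_host ⊃ timestamp_permit), contraposes to O(¬timestamp_permit ⊃ ¬quarantine_host); with O(¬timestamp_permit) we get O(¬quarantine_host).
With premise 11, O(¬quarantine_host ⊃ verify_evidence), the K-axiom yields O(verify_evidence).
The contrapositive of premise 10 (O(disclose_disclosure ⊃ ¬verify_evidence)) is O(verify_evidence ⊃ ¬disclose_disclosure), and O(verify_evidence) is already established, so O(¬disclose_disclosure).
Premise 7, O(flag_memo ⊃ disclose_disclosure), contraposes to O(¬disclose_disclosure ⊃ ¬flag_memo); with O(¬disclose_disclosure) we get O(¬flag_memo).
From O(¬flag_memo) and premise 4, O(¬flag_memo ⊃ file_request), we obtain O(file_request).
So O(file_request) holds — file_request is obligatory. None of the other listed options is made obligatory by any chain of premises.

file_request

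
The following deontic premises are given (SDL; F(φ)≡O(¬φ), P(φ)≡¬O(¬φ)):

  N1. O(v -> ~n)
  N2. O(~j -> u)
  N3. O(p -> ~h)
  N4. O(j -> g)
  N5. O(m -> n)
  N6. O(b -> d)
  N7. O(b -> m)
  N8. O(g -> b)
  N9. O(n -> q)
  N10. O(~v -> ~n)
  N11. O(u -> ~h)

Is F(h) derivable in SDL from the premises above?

Yes

Premises 10 and 1 are O(~v -> ~n) and O(v -> ~n); every ideal world satisfies ~v or v, so in either case ~n holds — hence O(~n).
Premise 5, O(m -> n), contraposes to O(~n -> ~m); with O(~n) we get O(~m).
Premise 7, O(b -> m), contraposes to O(~m -> ~b); with O(~m) we get O(~b).
Premise 8 is O(g -> b); contrapositively O(~b -> ~g). Since O(~b) holds, K gives O(~g).
The contrapositive of premise 4 (O(j -> g)) is O(~g -> ~j), and O(~g) is already established, so O(~j).
From O(~j) and premise 2, O(~j -> u), we obtain O(u).
Applying K to premise 11 (O(u -> ~h)) and O(u) yields O(~h).
Premises 3, 6, 9 do not contribute to this derivation.
So O(~h) holds, i.e. F(h). The claim follows.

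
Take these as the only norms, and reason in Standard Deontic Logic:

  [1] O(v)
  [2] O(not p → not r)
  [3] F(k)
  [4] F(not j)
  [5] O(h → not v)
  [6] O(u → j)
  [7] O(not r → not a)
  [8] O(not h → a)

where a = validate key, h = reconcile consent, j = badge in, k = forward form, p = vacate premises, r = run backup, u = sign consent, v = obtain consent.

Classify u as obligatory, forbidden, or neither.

Premise 6 is O(u → j); even if O(j) held, inferring O(u) would be affirming the consequent — invalid.
No premise or chain of K-axiom applications forces O(u), and none forces O(not u). So u is neither obligatory nor forbidden under these norms.

Neither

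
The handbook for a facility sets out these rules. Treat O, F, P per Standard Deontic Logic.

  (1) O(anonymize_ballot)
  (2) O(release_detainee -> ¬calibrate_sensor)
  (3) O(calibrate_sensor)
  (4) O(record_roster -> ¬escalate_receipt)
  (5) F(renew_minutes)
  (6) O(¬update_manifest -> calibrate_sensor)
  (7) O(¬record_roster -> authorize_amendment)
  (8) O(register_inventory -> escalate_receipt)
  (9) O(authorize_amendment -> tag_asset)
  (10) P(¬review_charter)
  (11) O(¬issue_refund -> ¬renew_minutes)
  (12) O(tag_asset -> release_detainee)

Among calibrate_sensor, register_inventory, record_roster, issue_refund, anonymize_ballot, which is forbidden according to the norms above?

Premise 3 gives O(calibrate_sensor).
Premise 2, O(release_detainee -> ¬calibrate_sensor), contraposes to O(calibrate_sensor -> ¬release_detainee); with O(calibrate_sensor) we get O(¬release_detainee).
Premise 12, O(tag_asset -> release_detainee), contraposes to O(¬release_detainee -> ¬tag_asset); with O(¬release_detainee) we get O(¬tag_asset).
The contrapositive of premise 9 (O(authorize_amendment -> tag_asset)) is O(¬tag_asset -> ¬authorize_amendment), and O(¬tag_asset) is already established, so O(¬authorize_amendment).
The contrapositive of premise 7 (O(¬record_roster -> authorize_amendment)) is O(¬authorize_amendment -> record_roster), and O(¬authorize_amendment) is already established, so O(record_roster).
From O(record_roster) and premise 4, O(record_roster -> ¬escalate_receipt), we obtain O(¬escalate_receipt).
The contrapositive of premise 8 (O(register_inventory -> escalate_receipt)) is O(¬escalate_receipt -> ¬register_inventory), and O(¬escalate_receipt) is already established, so O(¬register_inventory).
So O(¬register_inventory) holds, i.e. register_inventory is forbidden. None of the other listed options is forbidden under the premises.

register_inventory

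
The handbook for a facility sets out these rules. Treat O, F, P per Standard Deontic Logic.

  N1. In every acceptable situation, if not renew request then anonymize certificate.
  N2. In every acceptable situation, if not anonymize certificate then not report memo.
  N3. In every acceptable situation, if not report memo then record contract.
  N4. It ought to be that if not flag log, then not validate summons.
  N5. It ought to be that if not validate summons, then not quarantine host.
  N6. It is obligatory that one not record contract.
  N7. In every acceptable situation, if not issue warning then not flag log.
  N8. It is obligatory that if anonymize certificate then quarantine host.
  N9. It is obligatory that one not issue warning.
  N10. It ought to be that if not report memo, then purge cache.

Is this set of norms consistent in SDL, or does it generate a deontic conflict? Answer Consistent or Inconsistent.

Inconsistent

Premise 6 gives O(¬record_contract).
Premise 3, O(¬report_memo → record_contract), contraposes to O(¬record_contract → report_memo); with O(¬record_contract) we get O(report_memo).
Premise 2, O(¬anonymize_certificate → ¬report_memo), contraposes to O(report_memo → anonymize_certificate); with O(report_memo) we get O(anonymize_certificate).
From O(anonymize_certificate) and premise 8, O(anonymize_certificate → quarantine_host), we obtain O(quarantine_host).
Premise 5 is O(¬validate_summons → ¬quarantine_host); contrapositively O(quarantine_host → validate_summons). Since O(quarantine_host) holds, K gives O(validate_summons).
Premise 4 is O(¬flag_log → ¬validate_summons); contrapositively O(validate_summons → flag_log). Since O(validate_summons) holds, K gives O(flag_log).
Premise 7, O(¬issue_warning → ¬flag_log), contraposes to O(flag_log → issue_warning); with O(flag_log) we get O(issue_warning).
But premise 9 directly asserts O(¬issue_warning).
We now have both O(issue_warning) and O(¬issue_warning) — issue_warning is simultaneously obligatory and forbidden, violating the D-axiom.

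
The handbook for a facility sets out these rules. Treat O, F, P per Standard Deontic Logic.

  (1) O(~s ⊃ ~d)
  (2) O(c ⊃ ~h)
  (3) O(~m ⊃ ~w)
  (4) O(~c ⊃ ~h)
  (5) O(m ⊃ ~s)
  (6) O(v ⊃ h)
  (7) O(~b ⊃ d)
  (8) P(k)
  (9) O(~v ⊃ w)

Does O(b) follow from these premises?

Yes

By case analysis on ~c: premise 4 gives O(~c ⊃ ~h) and premise 2 gives O(c ⊃ ~h), so O(~h) either way.
The contrapositive of premise 6 (O(v ⊃ h)) is O(~h ⊃ ~v), and O(~h) is already established, so O(~v).
Premise 9 is O(~v ⊃ w); since O(~v), deontic closure gives O(w).
Premise 3 is O(~m ⊃ ~w); contrapositively O(w ⊃ m). Since O(w) holds, K gives O(m).
With premise 5, O(m ⊃ ~s), the K-axiom yields O(~s).
Applying K to premise 1 (O(~s ⊃ ~d)) and O(~s) yields O(~d).
The contrapositive of premise 7 (O(~b ⊃ d)) is O(~d ⊃ b), and O(~d) is already established, so O(b).
Premise 8 does not contribute to this derivation.
So O(b) follows.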